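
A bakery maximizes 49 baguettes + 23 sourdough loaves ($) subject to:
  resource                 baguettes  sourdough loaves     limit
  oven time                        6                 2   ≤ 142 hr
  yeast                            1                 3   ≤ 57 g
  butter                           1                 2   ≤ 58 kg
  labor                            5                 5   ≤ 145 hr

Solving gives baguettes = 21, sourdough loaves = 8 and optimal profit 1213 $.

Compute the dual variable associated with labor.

2

At the optimum: oven time uses 142 of 142 (binding); yeast uses 45 of 57 (slack = 12); butter uses 37 of 58 (slack = 21); labor uses 145 of 145 (binding).
Since yeast, butter are not tight, their duals are 0.
Dual feasibility on the basic columns requires 6·y_oven time + 5·y_labor = 49, 2·y_oven time + 5·y_labor = 23.
→ y_oven time = 6.5 and y_labor = 2.
Shadow price of labor = 2.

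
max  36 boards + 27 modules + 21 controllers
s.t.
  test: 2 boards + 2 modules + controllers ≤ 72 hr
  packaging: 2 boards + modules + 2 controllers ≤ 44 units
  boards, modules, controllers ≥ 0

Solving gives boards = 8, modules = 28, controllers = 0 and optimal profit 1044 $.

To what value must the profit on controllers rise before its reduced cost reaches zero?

Check each constraint at x*: test 72/72 (tight); packaging 44/44 (tight).
The binding rows give the dual system: 2·y_test + 2·y_packaging = 36 and 2·y_test + 1·y_packaging = 27.
This yields shadow prices y_test = 9, y_packaging = 9.
controllers enters the basis when its profit ≥ yᵀa₃ = 9·1 + 9·2 = 27.

27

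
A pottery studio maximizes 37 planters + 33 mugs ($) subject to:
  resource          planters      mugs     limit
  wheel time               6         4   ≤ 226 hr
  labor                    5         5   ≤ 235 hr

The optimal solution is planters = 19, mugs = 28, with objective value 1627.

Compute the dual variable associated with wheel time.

Both wheel time and labor are binding at x*.
From A_Bᵀ y = c: 6·y_wheel time + 5·y_labor = 37; 4·y_wheel time + 5·y_labor = 33.
Solving: y_wheel time = 2, y_labor = 5.
Shadow price of wheel time = 2.

2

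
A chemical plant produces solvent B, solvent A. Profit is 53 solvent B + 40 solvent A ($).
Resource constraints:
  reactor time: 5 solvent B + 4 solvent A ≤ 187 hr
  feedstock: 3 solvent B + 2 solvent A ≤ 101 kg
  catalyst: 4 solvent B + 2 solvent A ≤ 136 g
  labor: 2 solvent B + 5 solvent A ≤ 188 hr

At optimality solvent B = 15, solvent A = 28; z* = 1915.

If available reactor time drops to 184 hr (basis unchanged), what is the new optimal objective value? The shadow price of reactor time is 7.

Δb = -3, so new z* = 1915 + (7)·(-3) = 1915 − 21 = 1894.

1894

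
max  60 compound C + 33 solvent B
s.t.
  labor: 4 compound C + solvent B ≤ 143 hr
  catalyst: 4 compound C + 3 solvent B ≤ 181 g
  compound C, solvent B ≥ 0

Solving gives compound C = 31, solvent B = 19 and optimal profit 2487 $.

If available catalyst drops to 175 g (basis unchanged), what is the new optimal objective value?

Both labor and catalyst are binding at x*.
From A_Bᵀ y = c: 4·y_labor + 4·y_catalyst = 60; 1·y_labor + 3·y_catalyst = 33.
→ y_labor = 6 and y_catalyst = 9.
Δz = y_catalyst·Δb = 9 × (-6) = -54, so new z* = 2487 − 54 = 2433.

2433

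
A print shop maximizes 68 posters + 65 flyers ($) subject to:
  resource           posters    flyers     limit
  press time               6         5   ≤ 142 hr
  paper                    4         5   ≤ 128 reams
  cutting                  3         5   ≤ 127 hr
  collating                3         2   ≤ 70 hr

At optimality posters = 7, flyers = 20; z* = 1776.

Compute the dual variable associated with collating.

Check each constraint at x*: press time 142/142 (tight); paper 128/128 (tight); cutting 121/127 (slack 6); collating 61/70 (slack 9).
Slack constraints have shadow price 0 (complementary slackness).
From A_Bᵀ y = c: 6·y_press time + 4·y_paper = 68; 5·y_press time + 5·y_paper = 65.
→ y_press time = 8 and y_paper = 5.
Shadow price of collating = 0.

0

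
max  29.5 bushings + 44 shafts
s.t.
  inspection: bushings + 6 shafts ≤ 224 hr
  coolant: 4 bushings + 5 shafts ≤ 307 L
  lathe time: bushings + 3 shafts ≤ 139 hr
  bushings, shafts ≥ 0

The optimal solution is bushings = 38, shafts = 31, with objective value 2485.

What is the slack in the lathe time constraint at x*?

lathe time used = 1·38 + 3·31 = 131; slack = 139 − 131 = 8.

8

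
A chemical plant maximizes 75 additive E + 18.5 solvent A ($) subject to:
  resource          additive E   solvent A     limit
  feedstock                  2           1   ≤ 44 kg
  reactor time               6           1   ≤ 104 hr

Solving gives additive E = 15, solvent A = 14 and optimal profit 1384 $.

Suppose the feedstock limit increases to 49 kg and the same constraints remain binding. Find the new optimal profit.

Check each constraint at x*: feedstock 44/44 (tight); reactor time 104/104 (tight).
The binding rows give the dual system: 2·y_feedstock + 6·y_reactor time = 75 and 1·y_feedstock + 1·y_reactor time = 18.5.
Solving: y_feedstock = 9, y_reactor time = 9.5.
Δz = y_feedstock·Δb = 9 × (5) = 45, so new z* = 1384 + 45 = 1429.

1429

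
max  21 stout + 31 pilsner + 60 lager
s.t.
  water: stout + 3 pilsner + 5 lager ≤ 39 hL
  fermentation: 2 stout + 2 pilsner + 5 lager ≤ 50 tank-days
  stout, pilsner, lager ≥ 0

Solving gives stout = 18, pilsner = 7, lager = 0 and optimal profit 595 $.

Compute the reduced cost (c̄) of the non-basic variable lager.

-5

At the optimum: water uses 39 of 39 (binding); fermentation uses 50 of 50 (binding).
The binding rows give the dual system: 1·y_water + 2·y_fermentation = 21 and 3·y_water + 2·y_fermentation = 31.
This yields shadow prices y_water = 5, y_fermentation = 8.
Reduced cost of lager: c₃ − yᵀa₃ = 60 − (5·5 + 8·5) = 60 − 65 = -5.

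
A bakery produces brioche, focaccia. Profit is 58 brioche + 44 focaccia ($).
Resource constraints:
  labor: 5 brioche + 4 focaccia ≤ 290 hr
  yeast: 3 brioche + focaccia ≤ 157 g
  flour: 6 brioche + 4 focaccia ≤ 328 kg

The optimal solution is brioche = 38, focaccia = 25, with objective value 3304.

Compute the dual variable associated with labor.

Binding: labor and flour. Non-binding: yeast (18 unused).
By complementary slackness, y = 0 for the non-binding constraint.
From A_Bᵀ y = c: 5·y_labor + 6·y_flour = 58; 4·y_labor + 4·y_flour = 44.
Solving: y_labor = 8, y_flour = 3.
Shadow price of labor = 8.

8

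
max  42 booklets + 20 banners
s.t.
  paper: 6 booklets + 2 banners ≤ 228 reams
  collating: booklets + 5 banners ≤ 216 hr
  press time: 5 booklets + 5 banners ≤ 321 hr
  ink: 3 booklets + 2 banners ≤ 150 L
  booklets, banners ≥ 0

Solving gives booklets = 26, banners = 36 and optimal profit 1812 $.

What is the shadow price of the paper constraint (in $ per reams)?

Check each constraint at x*: paper 228/228 (tight); collating 206/216 (slack 10); press time 310/321 (slack 11); ink 150/150 (tight).
Since collating, press time are not tight, their duals are 0.
From A_Bᵀ y = c: 6·y_paper + 3·y_ink = 42; 2·y_paper + 2·y_ink = 20.
→ y_paper = 4 and y_ink = 6.
Shadow price of paper = 4.

4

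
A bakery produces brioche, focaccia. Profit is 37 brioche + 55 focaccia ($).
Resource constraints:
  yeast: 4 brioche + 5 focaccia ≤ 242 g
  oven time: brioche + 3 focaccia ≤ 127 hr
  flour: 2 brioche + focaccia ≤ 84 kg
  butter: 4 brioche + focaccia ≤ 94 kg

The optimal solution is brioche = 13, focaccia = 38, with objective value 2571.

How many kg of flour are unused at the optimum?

20

flour used = 2·13 + 1·38 = 64; slack = 84 − 64 = 20.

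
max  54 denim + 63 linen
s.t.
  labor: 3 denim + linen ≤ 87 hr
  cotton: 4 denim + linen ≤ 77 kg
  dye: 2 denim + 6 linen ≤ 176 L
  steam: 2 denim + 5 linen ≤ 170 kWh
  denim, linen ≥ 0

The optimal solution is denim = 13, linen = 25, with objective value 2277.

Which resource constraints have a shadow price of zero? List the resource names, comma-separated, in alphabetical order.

labor: 64/87 (slack 23)
cotton: 77/77 (binding)
dye: 176/176 (binding)
steam: 151/170 (slack 19)
By complementary slackness, a constraint with positive slack has shadow price 0 → labor, steam.

labor, steam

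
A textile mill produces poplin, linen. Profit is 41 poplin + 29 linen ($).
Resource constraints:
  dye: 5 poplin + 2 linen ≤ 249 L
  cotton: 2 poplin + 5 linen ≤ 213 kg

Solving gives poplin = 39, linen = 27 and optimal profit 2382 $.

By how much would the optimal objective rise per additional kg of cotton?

Check each constraint at x*: dye 249/249 (tight); cotton 213/213 (tight).
The binding rows give the dual system: 5·y_dye + 2·y_cotton = 41 and 2·y_dye + 5·y_cotton = 29.
Solving: y_dye = 7, y_cotton = 3.
Shadow price of cotton = 3.

3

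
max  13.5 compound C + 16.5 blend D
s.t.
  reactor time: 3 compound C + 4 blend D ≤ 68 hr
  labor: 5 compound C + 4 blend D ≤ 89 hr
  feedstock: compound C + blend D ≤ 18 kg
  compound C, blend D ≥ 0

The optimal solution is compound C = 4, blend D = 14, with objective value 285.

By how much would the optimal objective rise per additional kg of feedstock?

4.5

At the optimum: reactor time uses 68 of 68 (binding); labor uses 76 of 89 (slack = 13); feedstock uses 18 of 18 (binding).
Slack constraints have shadow price 0 (complementary slackness).
Dual feasibility on the basic columns requires 3·y_reactor time + 1·y_feedstock = 13.5, 4·y_reactor time + 1·y_feedstock = 16.5.
Solving: y_reactor time = 3, y_feedstock = 4.5.
Shadow price of feedstock = 4.5.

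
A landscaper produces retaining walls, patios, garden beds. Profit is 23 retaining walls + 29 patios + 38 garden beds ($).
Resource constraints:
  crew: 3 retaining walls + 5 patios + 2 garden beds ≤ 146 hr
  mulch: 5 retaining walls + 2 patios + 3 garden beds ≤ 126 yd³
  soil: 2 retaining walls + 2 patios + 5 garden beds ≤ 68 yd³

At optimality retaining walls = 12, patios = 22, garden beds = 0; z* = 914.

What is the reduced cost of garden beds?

-3

Binding: crew and soil. Non-binding: mulch (22 unused).
By complementary slackness, y = 0 for the non-binding constraint.
Dual feasibility on the basic columns requires 3·y_crew + 2·y_soil = 23, 5·y_crew + 2·y_soil = 29.
Solving: y_crew = 3, y_soil = 7.
Reduced cost of garden beds: c₃ − yᵀa₃ = 38 − (3·2 + 7·5) = 38 − 41 = -3.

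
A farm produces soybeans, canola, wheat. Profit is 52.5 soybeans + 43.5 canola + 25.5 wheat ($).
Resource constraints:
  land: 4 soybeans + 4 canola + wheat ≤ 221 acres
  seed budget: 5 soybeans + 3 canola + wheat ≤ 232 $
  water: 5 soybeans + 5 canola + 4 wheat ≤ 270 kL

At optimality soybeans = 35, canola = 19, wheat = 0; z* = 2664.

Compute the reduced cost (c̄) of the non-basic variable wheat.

-3

At the optimum: land uses 216 of 221 (slack = 5); seed budget uses 232 of 232 (binding); water uses 270 of 270 (binding).
By complementary slackness, y = 0 for the non-binding constraint.
The binding rows give the dual system: 5·y_seed budget + 5·y_water = 52.5 and 3·y_seed budget + 5·y_water = 43.5.
→ y_seed budget = 4.5 and y_water = 6.
Reduced cost of wheat: c₃ − yᵀa₃ = 25.5 − (4.5·1 + 6·4) = 25.5 − 28.5 = -3.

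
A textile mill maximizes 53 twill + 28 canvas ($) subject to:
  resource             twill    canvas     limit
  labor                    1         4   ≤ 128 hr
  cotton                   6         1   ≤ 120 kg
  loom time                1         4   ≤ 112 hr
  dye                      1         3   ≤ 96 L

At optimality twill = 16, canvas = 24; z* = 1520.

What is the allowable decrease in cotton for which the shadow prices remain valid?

92

Binding constraints: cotton, loom time. The basis is B = [[6,1],[1,4]] with det 23.
Per unit decrease in cotton, x* moves by d = (-0.1739, 0.0435).
The basis stays optimal until twill reaches 0; allowable decrease = 92 kg.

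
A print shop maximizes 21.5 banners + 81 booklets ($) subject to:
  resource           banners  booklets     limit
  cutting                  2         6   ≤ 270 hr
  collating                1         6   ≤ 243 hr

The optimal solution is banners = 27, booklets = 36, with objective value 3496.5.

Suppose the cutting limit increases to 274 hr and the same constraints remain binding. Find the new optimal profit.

Both cutting and collating are binding at x*.
Dual feasibility on the basic columns requires 2·y_cutting + 1·y_collating = 21.5, 6·y_cutting + 6·y_collating = 81.
This yields shadow prices y_cutting = 8, y_collating = 5.5.
Δz = y_cutting·Δb = 8 × (4) = 32, so new z* = 3496.5 + 32 = 3528.5.

3528.5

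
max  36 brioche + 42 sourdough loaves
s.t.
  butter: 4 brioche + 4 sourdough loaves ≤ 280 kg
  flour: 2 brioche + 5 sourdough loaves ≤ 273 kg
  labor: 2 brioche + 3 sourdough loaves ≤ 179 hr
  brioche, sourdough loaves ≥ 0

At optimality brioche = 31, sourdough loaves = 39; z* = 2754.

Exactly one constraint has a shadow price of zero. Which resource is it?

flour

butter: 280/280 (binding)
flour: 257/273 (slack 16)
labor: 179/179 (binding)
By complementary slackness, a constraint with positive slack has shadow price 0 → flour.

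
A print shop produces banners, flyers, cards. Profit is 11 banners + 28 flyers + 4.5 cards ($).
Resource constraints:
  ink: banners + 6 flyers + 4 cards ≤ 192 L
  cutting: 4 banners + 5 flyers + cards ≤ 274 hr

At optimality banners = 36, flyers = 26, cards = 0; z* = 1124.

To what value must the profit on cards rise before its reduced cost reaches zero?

At the optimum: ink uses 192 of 192 (binding); cutting uses 274 of 274 (binding).
From A_Bᵀ y = c: 1·y_ink + 4·y_cutting = 11; 6·y_ink + 5·y_cutting = 28.
Solving: y_ink = 3, y_cutting = 2.
cards enters the basis when its profit ≥ yᵀa₃ = 3·4 + 2·1 = 14.

14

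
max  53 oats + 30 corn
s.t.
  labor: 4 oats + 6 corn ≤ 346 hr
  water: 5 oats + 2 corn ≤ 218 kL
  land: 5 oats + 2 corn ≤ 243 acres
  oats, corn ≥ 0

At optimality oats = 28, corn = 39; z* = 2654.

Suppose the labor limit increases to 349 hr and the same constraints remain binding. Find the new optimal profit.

2660

At the optimum: labor uses 346 of 346 (binding); water uses 218 of 218 (binding); land uses 218 of 243 (slack = 25).
By complementary slackness, y = 0 for the non-binding constraint.
Dual feasibility on the basic columns requires 4·y_labor + 5·y_water = 53, 6·y_labor + 2·y_water = 30.
Solving: y_labor = 2, y_water = 9.
Δz = y_labor·Δb = 2 × (3) = 6, so new z* = 2654 + 6 = 2660.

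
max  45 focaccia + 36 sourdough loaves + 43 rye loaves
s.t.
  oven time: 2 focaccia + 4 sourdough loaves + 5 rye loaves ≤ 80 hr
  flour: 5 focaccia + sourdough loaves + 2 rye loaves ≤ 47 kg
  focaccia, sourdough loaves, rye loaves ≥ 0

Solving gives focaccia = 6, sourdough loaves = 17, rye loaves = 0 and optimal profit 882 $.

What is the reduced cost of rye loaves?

Check each constraint at x*: oven time 80/80 (tight); flour 47/47 (tight).
The binding rows give the dual system: 2·y_oven time + 5·y_flour = 45 and 4·y_oven time + 1·y_flour = 36.
This yields shadow prices y_oven time = 7.5, y_flour = 6.
Reduced cost of rye loaves: c₃ − yᵀa₃ = 43 − (7.5·5 + 6·2) = 43 − 49.5 = -6.5.

-6.5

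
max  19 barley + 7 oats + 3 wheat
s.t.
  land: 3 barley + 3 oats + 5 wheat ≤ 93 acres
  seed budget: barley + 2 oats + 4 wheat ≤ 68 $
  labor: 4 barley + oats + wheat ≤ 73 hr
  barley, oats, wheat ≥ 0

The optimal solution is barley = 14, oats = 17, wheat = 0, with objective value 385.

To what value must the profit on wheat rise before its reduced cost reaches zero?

9

Binding: land and labor. Non-binding: seed budget (20 unused).
Since seed budget is not tight, its dual is 0.
The binding rows give the dual system: 3·y_land + 4·y_labor = 19 and 3·y_land + 1·y_labor = 7.
→ y_land = 1 and y_labor = 4.
wheat enters the basis when its profit ≥ yᵀa₃ = 1·5 + 4·1 = 9.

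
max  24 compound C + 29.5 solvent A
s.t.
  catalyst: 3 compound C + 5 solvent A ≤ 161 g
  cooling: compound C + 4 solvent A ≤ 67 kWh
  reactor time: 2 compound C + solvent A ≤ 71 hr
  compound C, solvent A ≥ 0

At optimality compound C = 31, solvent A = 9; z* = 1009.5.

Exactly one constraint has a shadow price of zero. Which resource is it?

catalyst

catalyst: 138/161 (slack 23)
cooling: 67/67 (binding)
reactor time: 71/71 (binding)
By complementary slackness, a constraint with positive slack has shadow price 0 → catalyst.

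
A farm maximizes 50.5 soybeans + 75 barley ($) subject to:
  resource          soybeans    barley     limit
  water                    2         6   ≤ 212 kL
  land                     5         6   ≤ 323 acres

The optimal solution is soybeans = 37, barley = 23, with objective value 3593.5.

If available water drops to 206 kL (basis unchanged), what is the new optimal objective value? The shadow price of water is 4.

Δb = -6, so new z* = 3593.5 + (4)·(-6) = 3593.5 − 24 = 3569.5.

3569.5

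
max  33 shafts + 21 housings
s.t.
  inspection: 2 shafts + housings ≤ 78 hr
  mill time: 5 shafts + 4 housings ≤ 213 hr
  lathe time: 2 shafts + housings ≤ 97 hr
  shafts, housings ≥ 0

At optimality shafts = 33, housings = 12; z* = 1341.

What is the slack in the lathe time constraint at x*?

lathe time used = 2·33 + 1·12 = 78; slack = 97 − 78 = 19.

19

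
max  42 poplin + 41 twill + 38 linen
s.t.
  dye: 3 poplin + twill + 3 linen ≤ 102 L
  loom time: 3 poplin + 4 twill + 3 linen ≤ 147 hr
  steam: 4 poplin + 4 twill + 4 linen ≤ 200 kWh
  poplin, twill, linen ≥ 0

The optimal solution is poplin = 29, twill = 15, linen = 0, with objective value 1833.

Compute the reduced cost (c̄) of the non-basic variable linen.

Check each constraint at x*: dye 102/102 (tight); loom time 147/147 (tight); steam 176/200 (slack 24).
Slack constraints have shadow price 0 (complementary slackness).
The binding rows give the dual system: 3·y_dye + 3·y_loom time = 42 and 1·y_dye + 4·y_loom time = 41.
This yields shadow prices y_dye = 5, y_loom time = 9.
Reduced cost of linen: c₃ − yᵀa₃ = 38 − (5·3 + 9·3) = 38 − 42 = -4.

-4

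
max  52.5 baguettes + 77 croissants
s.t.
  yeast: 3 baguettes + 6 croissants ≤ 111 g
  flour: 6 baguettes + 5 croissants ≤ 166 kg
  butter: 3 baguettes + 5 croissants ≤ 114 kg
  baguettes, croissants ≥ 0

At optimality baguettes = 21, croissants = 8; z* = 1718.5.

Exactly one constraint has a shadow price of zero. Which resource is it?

butter

yeast: 111/111 (binding)
flour: 166/166 (binding)
butter: 103/114 (slack 11)
By complementary slackness, a constraint with positive slack has shadow price 0 → butter.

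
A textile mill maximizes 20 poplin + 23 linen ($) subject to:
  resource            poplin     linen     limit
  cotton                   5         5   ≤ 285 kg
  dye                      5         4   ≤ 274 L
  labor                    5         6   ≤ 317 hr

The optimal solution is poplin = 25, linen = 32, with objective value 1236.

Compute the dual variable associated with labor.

Binding: cotton and labor. Non-binding: dye (21 unused).
Slack constraints have shadow price 0 (complementary slackness).
The binding rows give the dual system: 5·y_cotton + 5·y_labor = 20 and 5·y_cotton + 6·y_labor = 23.
Solving: y_cotton = 1, y_labor = 3.
Shadow price of labor = 3.

3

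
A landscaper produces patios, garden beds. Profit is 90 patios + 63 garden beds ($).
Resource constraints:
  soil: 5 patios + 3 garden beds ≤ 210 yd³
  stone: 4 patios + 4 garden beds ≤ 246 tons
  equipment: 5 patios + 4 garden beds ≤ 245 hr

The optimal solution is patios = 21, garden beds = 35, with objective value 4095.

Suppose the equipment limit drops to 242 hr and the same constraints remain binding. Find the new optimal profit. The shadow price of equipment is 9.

4068

Δb = -3, so new z* = 4095 + (9)·(-3) = 4095 − 27 = 4068.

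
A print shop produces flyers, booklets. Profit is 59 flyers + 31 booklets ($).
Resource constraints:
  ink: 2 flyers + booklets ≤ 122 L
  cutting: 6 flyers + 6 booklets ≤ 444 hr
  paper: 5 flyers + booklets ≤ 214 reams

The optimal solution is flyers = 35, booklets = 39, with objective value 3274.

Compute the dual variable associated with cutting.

Binding: cutting and paper. Non-binding: ink (13 unused).
Since ink is not tight, its dual is 0.
Dual feasibility on the basic columns requires 6·y_cutting + 5·y_paper = 59, 6·y_cutting + 1·y_paper = 31.
This yields shadow prices y_cutting = 4, y_paper = 7.
Shadow price of cutting = 4.

4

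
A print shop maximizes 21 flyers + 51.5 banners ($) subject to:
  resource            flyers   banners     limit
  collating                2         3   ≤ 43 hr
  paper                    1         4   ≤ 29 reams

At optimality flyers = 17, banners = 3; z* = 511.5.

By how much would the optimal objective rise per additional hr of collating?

Both collating and paper are binding at x*.
Dual feasibility on the basic columns requires 2·y_collating + 1·y_paper = 21, 3·y_collating + 4·y_paper = 51.5.
Solving: y_collating = 6.5, y_paper = 8.
Shadow price of collating = 6.5.

6.5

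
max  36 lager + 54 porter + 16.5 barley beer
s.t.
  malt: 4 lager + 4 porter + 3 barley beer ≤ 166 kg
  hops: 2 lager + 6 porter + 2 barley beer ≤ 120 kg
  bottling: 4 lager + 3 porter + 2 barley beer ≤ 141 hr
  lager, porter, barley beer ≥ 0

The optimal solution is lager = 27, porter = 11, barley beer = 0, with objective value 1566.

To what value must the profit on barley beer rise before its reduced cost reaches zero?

24

Binding: hops and bottling. Non-binding: malt (14 unused).
Slack constraints have shadow price 0 (complementary slackness).
The binding rows give the dual system: 2·y_hops + 4·y_bottling = 36 and 6·y_hops + 3·y_bottling = 54.
→ y_hops = 6 and y_bottling = 6.
barley beer enters the basis when its profit ≥ yᵀa₃ = 6·2 + 6·2 = 24.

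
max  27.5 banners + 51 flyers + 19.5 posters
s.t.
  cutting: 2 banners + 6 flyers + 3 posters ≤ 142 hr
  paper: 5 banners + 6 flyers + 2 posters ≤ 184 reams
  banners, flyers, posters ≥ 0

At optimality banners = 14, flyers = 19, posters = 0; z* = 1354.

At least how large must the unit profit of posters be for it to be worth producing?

22

Check each constraint at x*: cutting 142/142 (tight); paper 184/184 (tight).
Dual feasibility on the basic columns requires 2·y_cutting + 5·y_paper = 27.5, 6·y_cutting + 6·y_paper = 51.
→ y_cutting = 5 and y_paper = 3.5.
posters enters the basis when its profit ≥ yᵀa₃ = 5·3 + 3.5·2 = 22.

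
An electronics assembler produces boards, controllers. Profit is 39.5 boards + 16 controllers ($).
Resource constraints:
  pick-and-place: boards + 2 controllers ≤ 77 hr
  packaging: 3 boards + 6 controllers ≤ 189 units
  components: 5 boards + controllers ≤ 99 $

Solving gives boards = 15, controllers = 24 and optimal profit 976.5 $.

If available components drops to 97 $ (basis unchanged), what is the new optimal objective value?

At the optimum: pick-and-place uses 63 of 77 (slack = 14); packaging uses 189 of 189 (binding); components uses 99 of 99 (binding).
Since pick-and-place is not tight, its dual is 0.
From A_Bᵀ y = c: 3·y_packaging + 5·y_components = 39.5; 6·y_packaging + 1·y_components = 16.
→ y_packaging = 1.5 and y_components = 7.
Δz = y_components·Δb = 7 × (-2) = -14, so new z* = 976.5 − 14 = 962.5.

962.5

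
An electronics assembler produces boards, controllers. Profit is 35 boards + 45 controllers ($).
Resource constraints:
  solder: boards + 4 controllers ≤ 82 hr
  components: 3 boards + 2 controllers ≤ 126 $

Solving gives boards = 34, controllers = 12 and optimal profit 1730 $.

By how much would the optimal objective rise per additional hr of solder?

Check each constraint at x*: solder 82/82 (tight); components 126/126 (tight).
From A_Bᵀ y = c: 1·y_solder + 3·y_components = 35; 4·y_solder + 2·y_components = 45.
This yields shadow prices y_solder = 6.5, y_components = 9.5.
Shadow price of solder = 6.5.

6.5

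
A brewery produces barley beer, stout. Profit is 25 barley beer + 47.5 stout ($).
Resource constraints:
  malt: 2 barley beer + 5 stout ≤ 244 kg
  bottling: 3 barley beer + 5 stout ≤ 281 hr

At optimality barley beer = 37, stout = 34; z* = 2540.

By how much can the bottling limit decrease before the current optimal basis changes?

37

Binding constraints: malt, bottling. The basis is B = [[2,5],[3,5]] with det -5.
Per unit decrease in bottling, x* moves by d = (-1, 0.4).
The basis stays optimal until barley beer reaches 0; allowable decrease = 37 hr.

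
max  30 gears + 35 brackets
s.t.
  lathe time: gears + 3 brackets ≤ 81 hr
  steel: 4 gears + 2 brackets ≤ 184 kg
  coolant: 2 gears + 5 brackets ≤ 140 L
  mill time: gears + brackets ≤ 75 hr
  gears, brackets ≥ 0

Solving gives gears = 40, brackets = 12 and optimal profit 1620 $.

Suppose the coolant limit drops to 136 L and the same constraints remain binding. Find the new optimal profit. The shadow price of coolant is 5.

1600

Δb = -4, so new z* = 1620 + (5)·(-4) = 1620 − 20 = 1600.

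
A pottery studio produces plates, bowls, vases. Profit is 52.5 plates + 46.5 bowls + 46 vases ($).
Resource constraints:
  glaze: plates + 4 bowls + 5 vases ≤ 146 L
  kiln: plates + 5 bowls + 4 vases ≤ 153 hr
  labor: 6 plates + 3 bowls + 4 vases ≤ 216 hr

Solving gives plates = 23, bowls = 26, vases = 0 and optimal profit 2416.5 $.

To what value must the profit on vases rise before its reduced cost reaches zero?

At the optimum: glaze uses 127 of 146 (slack = 19); kiln uses 153 of 153 (binding); labor uses 216 of 216 (binding).
Since glaze is not tight, its dual is 0.
Dual feasibility on the basic columns requires 1·y_kiln + 6·y_labor = 52.5, 5·y_kiln + 3·y_labor = 46.5.
Solving: y_kiln = 4.5, y_labor = 8.
vases enters the basis when its profit ≥ yᵀa₃ = 4.5·4 + 8·4 = 50.

50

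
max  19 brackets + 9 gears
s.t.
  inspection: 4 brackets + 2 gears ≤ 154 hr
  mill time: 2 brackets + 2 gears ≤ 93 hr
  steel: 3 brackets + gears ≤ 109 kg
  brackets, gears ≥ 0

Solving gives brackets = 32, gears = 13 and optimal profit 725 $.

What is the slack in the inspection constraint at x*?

inspection used = 4·32 + 2·13 = 154; slack = 154 − 154 = 0.

0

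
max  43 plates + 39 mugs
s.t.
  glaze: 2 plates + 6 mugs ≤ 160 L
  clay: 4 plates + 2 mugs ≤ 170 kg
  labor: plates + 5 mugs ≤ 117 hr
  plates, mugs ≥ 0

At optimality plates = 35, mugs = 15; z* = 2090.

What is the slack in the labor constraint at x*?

labor used = 1·35 + 5·15 = 110; slack = 117 − 110 = 7.

7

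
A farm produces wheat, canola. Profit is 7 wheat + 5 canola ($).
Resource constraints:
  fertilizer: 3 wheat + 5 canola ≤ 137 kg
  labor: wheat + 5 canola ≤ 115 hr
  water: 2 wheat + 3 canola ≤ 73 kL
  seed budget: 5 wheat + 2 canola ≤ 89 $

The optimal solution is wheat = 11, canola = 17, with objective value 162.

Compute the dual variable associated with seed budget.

1

Check each constraint at x*: fertilizer 118/137 (slack 19); labor 96/115 (slack 19); water 73/73 (tight); seed budget 89/89 (tight).
Slack constraints have shadow price 0 (complementary slackness).
From A_Bᵀ y = c: 2·y_water + 5·y_seed budget = 7; 3·y_water + 2·y_seed budget = 5.
→ y_water = 1 and y_seed budget = 1.
Shadow price of seed budget = 1.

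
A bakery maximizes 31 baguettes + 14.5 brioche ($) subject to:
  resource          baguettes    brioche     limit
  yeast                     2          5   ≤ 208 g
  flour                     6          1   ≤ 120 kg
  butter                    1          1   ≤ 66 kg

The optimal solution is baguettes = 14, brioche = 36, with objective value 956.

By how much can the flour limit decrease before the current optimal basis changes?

Binding constraints: yeast, flour. The basis is B = [[2,5],[6,1]] with det -28.
Per unit decrease in flour, x* moves by d = (-0.1786, 0.0714).
The basis stays optimal until baguettes reaches 0; allowable decrease = 78.4 kg.

78.4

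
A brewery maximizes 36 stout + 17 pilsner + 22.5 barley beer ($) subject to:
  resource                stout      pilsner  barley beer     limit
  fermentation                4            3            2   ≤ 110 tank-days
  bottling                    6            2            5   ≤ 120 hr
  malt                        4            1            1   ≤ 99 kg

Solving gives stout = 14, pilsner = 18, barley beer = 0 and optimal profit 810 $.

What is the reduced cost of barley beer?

Check each constraint at x*: fermentation 110/110 (tight); bottling 120/120 (tight); malt 74/99 (slack 25).
Slack constraints have shadow price 0 (complementary slackness).
From A_Bᵀ y = c: 4·y_fermentation + 6·y_bottling = 36; 3·y_fermentation + 2·y_bottling = 17.
This yields shadow prices y_fermentation = 3, y_bottling = 4.
Reduced cost of barley beer: c₃ − yᵀa₃ = 22.5 − (3·2 + 4·5) = 22.5 − 26 = -3.5.

-3.5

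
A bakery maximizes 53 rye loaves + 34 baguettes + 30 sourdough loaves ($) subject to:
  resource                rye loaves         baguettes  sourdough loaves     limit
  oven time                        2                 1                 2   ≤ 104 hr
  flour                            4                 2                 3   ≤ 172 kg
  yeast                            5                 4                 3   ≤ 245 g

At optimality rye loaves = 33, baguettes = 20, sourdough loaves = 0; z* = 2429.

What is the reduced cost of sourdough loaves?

Check each constraint at x*: oven time 86/104 (slack 18); flour 172/172 (tight); yeast 245/245 (tight).
By complementary slackness, y = 0 for the non-binding constraint.
From A_Bᵀ y = c: 4·y_flour + 5·y_yeast = 53; 2·y_flour + 4·y_yeast = 34.
→ y_flour = 7 and y_yeast = 5.
Reduced cost of sourdough loaves: c₃ − yᵀa₃ = 30 − (7·3 + 5·3) = 30 − 36 = -6.

-6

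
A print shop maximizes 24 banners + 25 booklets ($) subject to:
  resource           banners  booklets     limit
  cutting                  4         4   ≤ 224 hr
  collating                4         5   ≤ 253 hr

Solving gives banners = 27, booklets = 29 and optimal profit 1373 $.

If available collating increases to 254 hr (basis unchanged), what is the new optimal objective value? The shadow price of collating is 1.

1374

Δb = 1, so new z* = 1373 + (1)·(1) = 1373 + 1 = 1374.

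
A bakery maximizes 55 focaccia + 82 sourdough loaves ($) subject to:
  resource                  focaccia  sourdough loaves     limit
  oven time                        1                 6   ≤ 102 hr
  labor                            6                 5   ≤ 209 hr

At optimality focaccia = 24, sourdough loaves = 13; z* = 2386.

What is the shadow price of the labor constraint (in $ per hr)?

Check each constraint at x*: oven time 102/102 (tight); labor 209/209 (tight).
Dual feasibility on the basic columns requires 1·y_oven time + 6·y_labor = 55, 6·y_oven time + 5·y_labor = 82.
This yields shadow prices y_oven time = 7, y_labor = 8.
Shadow price of labor = 8.

8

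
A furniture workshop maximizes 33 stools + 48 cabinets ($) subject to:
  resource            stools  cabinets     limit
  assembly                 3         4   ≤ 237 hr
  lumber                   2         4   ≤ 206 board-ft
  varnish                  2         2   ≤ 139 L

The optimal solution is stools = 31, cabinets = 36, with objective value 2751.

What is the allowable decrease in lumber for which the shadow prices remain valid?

Binding constraints: assembly, lumber. The basis is B = [[3,4],[2,4]] with det 4.
Per unit decrease in lumber, x* moves by d = (1, -0.75).
The basis stays optimal until varnish becomes binding; allowable decrease = 10 board-ft.

10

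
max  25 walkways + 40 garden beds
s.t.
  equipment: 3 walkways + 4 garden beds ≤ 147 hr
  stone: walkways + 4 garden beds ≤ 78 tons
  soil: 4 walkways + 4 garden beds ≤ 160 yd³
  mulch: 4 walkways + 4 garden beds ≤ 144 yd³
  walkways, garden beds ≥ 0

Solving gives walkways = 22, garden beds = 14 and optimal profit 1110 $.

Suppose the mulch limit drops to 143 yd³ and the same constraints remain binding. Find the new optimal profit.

1105

Binding: stone and mulch. Non-binding: equipment (25 unused), soil (16 unused).
Since equipment, soil are not tight, their duals are 0.
Dual feasibility on the basic columns requires 1·y_stone + 4·y_mulch = 25, 4·y_stone + 4·y_mulch = 40.
Solving: y_stone = 5, y_mulch = 5.
Δz = y_mulch·Δb = 5 × (-1) = -5, so new z* = 1110 − 5 = 1105.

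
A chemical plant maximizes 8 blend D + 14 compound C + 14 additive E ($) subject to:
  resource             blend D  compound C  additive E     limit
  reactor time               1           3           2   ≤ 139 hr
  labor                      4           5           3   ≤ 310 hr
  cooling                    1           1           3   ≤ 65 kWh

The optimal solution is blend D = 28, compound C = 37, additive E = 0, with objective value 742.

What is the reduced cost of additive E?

Binding: reactor time and cooling. Non-binding: labor (13 unused).
Slack constraints have shadow price 0 (complementary slackness).
The binding rows give the dual system: 1·y_reactor time + 1·y_cooling = 8 and 3·y_reactor time + 1·y_cooling = 14.
→ y_reactor time = 3 and y_cooling = 5.
Reduced cost of additive E: c₃ − yᵀa₃ = 14 − (3·2 + 5·3) = 14 − 21 = -7.

-7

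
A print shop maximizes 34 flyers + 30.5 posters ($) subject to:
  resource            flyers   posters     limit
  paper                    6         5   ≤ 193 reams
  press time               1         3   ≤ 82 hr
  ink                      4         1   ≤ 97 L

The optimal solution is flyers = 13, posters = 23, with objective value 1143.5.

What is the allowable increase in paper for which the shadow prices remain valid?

26

Binding constraints: paper, press time. The basis is B = [[6,5],[1,3]] with det 13.
Per unit increase in paper, x* moves by d = (0.2308, -0.0769).
The basis stays optimal until ink becomes binding; allowable increase = 26 reams.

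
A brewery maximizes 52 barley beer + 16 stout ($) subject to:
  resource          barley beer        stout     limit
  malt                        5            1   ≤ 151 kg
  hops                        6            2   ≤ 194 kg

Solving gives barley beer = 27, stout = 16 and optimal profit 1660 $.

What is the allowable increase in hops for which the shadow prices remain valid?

Binding constraints: malt, hops. The basis is B = [[5,1],[6,2]] with det 4.
Per unit increase in hops, x* moves by d = (-0.25, 1.25).
The basis stays optimal until barley beer reaches 0; allowable increase = 108 kg.

108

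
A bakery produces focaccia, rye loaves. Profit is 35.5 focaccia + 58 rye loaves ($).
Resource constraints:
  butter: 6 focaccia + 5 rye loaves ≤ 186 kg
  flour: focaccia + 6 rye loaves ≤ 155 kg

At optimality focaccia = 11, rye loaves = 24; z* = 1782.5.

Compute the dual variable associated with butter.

Both butter and flour are binding at x*.
Dual feasibility on the basic columns requires 6·y_butter + 1·y_flour = 35.5, 5·y_butter + 6·y_flour = 58.
Solving: y_butter = 5, y_flour = 5.5.
Shadow price of butter = 5.

5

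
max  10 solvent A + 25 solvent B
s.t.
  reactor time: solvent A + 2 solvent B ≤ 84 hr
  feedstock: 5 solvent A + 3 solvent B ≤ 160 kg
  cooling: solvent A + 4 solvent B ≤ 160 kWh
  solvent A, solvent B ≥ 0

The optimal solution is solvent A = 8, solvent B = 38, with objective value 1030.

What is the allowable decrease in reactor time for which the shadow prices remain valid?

Binding constraints: reactor time, cooling. The basis is B = [[1,2],[1,4]] with det 2.
Per unit decrease in reactor time, x* moves by d = (-2, 0.5).
The basis stays optimal until solvent A reaches 0; allowable decrease = 4 hr.

4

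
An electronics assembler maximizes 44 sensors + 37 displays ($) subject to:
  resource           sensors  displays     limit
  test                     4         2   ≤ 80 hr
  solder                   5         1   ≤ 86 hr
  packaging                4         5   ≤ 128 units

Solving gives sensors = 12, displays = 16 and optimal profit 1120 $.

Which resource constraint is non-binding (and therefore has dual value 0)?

solder

test: 80/80 (binding)
solder: 76/86 (slack 10)
packaging: 128/128 (binding)
By complementary slackness, a constraint with positive slack has shadow price 0 → solder.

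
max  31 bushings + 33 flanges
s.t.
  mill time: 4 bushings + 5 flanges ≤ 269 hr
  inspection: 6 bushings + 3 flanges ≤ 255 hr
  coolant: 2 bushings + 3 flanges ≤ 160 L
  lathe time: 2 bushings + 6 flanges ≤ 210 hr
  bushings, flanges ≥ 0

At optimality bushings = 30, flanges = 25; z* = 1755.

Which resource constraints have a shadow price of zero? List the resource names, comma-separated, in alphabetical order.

mill time: 245/269 (slack 24)
inspection: 255/255 (binding)
coolant: 135/160 (slack 25)
lathe time: 210/210 (binding)
By complementary slackness, a constraint with positive slack has shadow price 0 → coolant, mill time.

coolant, mill time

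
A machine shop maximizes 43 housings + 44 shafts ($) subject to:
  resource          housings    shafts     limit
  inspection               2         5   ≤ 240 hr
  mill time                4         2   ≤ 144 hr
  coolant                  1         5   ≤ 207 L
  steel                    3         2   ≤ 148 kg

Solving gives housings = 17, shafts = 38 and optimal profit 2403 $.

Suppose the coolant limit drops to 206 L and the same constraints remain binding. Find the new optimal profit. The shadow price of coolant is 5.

Δb = -1, so new z* = 2403 + (5)·(-1) = 2403 − 5 = 2398.

2398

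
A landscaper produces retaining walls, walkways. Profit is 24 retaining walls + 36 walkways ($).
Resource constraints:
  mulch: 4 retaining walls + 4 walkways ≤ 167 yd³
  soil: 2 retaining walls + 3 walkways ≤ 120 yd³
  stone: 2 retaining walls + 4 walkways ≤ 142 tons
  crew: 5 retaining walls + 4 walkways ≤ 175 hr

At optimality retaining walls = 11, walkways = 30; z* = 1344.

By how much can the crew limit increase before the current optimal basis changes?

Binding constraints: stone, crew. The basis is B = [[2,4],[5,4]] with det -12.
Per unit increase in crew, x* moves by d = (0.3333, -0.1667).
The basis stays optimal until mulch becomes binding; allowable increase = 4.5 hr.

4.5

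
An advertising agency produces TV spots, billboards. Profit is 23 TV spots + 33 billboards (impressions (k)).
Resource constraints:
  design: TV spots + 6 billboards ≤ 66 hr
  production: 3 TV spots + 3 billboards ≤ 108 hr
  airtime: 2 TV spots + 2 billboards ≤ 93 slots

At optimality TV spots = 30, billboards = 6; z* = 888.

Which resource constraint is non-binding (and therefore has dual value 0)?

design: 66/66 (binding)
production: 108/108 (binding)
airtime: 72/93 (slack 21)
By complementary slackness, a constraint with positive slack has shadow price 0 → airtime.

airtime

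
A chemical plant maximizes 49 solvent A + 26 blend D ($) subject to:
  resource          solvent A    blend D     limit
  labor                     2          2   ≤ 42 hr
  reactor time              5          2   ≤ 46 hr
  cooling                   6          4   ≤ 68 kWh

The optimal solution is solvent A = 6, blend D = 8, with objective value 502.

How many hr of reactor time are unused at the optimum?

0

reactor time used = 5·6 + 2·8 = 46; slack = 46 − 46 = 0.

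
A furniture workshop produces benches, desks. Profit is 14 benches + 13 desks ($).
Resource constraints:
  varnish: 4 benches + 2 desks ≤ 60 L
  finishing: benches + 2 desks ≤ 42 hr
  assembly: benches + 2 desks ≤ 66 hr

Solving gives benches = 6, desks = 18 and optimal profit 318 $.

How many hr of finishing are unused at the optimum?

0

finishing used = 1·6 + 2·18 = 42; slack = 42 − 42 = 0.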